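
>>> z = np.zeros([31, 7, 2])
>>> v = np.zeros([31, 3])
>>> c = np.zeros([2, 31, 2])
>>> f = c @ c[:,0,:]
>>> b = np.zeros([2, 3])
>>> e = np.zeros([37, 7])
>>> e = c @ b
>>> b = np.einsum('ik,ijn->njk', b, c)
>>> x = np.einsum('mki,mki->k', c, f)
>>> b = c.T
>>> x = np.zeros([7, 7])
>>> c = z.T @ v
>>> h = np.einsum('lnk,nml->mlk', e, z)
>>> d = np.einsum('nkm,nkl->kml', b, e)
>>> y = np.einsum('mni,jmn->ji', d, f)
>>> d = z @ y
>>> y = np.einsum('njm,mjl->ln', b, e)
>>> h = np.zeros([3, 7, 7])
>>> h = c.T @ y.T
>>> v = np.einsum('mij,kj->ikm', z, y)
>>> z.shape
(31, 7, 2)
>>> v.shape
(7, 3, 31)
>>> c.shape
(2, 7, 3)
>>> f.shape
(2, 31, 2)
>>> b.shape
(2, 31, 2)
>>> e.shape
(2, 31, 3)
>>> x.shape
(7, 7)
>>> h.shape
(3, 7, 3)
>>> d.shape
(31, 7, 3)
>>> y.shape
(3, 2)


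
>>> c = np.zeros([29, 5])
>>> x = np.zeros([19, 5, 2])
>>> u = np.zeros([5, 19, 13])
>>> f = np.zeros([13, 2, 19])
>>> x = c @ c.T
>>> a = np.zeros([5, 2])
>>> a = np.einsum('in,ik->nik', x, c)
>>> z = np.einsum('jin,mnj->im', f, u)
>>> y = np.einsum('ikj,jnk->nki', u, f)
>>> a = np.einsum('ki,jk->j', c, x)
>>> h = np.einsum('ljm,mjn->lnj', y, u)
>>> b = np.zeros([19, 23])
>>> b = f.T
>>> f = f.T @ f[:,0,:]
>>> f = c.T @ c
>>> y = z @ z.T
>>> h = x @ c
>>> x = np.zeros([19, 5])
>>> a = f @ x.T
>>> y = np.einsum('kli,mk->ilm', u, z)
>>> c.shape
(29, 5)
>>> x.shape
(19, 5)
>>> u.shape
(5, 19, 13)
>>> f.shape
(5, 5)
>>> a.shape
(5, 19)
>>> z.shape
(2, 5)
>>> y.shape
(13, 19, 2)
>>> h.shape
(29, 5)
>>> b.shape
(19, 2, 13)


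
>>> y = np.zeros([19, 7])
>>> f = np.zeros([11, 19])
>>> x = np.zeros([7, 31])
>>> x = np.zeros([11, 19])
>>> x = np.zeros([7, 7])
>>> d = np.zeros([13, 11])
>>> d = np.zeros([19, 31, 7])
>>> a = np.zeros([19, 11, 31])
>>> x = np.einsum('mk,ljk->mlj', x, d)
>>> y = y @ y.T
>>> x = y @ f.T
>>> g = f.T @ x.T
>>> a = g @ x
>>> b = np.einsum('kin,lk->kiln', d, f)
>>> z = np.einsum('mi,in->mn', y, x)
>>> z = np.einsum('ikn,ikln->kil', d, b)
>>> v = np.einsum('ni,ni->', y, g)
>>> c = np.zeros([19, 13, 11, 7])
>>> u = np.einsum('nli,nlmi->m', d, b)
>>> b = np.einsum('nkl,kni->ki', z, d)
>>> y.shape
(19, 19)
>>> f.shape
(11, 19)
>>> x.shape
(19, 11)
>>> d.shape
(19, 31, 7)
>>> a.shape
(19, 11)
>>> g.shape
(19, 19)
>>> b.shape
(19, 7)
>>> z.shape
(31, 19, 11)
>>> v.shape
()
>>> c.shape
(19, 13, 11, 7)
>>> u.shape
(11,)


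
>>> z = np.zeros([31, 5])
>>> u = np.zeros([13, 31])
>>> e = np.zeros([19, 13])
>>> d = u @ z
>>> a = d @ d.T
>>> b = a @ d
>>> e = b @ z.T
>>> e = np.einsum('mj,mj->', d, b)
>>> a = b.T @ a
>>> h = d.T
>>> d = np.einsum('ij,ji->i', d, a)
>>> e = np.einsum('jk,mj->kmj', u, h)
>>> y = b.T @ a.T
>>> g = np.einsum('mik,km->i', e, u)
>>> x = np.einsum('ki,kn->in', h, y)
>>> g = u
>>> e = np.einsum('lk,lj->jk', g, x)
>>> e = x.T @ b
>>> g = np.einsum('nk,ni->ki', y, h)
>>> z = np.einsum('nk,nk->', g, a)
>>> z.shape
()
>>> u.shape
(13, 31)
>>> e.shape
(5, 5)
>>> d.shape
(13,)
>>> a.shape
(5, 13)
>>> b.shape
(13, 5)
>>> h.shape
(5, 13)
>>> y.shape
(5, 5)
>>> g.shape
(5, 13)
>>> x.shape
(13, 5)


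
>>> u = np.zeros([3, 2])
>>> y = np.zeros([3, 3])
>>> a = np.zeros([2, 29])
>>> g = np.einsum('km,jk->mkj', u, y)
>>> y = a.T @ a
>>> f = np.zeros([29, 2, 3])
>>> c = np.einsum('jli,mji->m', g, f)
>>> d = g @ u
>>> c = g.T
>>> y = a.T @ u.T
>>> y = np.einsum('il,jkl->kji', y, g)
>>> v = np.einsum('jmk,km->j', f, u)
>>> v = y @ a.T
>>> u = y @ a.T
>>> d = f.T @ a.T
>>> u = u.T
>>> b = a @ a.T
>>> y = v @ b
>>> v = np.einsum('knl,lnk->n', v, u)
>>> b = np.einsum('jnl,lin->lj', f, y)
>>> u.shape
(2, 2, 3)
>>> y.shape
(3, 2, 2)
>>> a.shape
(2, 29)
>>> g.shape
(2, 3, 3)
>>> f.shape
(29, 2, 3)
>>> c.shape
(3, 3, 2)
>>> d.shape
(3, 2, 2)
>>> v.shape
(2,)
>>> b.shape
(3, 29)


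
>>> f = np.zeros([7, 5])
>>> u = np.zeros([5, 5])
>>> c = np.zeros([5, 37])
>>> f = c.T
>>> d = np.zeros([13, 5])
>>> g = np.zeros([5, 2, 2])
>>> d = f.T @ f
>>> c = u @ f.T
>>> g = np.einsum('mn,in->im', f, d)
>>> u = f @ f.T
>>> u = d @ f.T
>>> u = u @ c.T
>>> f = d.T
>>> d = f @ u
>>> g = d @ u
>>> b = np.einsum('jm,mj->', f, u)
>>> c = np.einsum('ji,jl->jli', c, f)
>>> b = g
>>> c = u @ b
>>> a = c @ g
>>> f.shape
(5, 5)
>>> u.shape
(5, 5)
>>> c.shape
(5, 5)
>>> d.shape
(5, 5)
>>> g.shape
(5, 5)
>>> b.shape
(5, 5)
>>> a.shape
(5, 5)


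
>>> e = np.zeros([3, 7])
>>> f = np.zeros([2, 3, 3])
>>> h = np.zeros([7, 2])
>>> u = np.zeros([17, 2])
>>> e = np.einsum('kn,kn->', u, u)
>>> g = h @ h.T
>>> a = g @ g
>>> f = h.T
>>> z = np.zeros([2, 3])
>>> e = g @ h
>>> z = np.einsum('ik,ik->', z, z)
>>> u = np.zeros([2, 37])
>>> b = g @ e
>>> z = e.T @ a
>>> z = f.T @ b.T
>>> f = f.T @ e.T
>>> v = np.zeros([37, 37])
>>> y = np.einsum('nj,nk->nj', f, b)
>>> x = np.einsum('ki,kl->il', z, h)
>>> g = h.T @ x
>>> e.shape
(7, 2)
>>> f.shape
(7, 7)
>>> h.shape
(7, 2)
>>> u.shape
(2, 37)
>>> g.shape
(2, 2)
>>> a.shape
(7, 7)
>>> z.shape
(7, 7)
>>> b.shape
(7, 2)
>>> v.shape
(37, 37)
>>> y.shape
(7, 7)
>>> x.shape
(7, 2)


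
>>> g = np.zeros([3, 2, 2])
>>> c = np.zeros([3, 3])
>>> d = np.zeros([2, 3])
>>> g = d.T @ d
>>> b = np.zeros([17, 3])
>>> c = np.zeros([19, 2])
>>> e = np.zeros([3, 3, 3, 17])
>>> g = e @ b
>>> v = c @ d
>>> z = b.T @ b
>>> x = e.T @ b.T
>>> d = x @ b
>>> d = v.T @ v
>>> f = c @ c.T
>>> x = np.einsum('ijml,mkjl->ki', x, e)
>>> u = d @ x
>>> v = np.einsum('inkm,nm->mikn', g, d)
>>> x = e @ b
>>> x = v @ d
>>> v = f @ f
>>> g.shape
(3, 3, 3, 3)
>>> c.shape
(19, 2)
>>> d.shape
(3, 3)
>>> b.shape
(17, 3)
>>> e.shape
(3, 3, 3, 17)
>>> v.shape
(19, 19)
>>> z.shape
(3, 3)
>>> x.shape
(3, 3, 3, 3)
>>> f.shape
(19, 19)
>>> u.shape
(3, 17)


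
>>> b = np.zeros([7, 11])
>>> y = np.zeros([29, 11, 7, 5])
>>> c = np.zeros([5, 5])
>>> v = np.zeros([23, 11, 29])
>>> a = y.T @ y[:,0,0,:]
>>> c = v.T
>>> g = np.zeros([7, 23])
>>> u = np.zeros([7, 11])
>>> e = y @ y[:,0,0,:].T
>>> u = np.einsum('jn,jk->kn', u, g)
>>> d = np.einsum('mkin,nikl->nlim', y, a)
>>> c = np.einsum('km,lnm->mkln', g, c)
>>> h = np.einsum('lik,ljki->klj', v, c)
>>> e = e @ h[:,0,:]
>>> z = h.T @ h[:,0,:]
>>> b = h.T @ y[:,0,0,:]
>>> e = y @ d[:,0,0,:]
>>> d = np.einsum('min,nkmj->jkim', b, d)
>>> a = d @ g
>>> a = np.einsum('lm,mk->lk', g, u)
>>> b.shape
(7, 23, 5)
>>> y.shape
(29, 11, 7, 5)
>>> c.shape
(23, 7, 29, 11)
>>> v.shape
(23, 11, 29)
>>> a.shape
(7, 11)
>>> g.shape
(7, 23)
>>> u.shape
(23, 11)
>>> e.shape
(29, 11, 7, 29)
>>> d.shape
(29, 5, 23, 7)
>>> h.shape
(29, 23, 7)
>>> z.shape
(7, 23, 7)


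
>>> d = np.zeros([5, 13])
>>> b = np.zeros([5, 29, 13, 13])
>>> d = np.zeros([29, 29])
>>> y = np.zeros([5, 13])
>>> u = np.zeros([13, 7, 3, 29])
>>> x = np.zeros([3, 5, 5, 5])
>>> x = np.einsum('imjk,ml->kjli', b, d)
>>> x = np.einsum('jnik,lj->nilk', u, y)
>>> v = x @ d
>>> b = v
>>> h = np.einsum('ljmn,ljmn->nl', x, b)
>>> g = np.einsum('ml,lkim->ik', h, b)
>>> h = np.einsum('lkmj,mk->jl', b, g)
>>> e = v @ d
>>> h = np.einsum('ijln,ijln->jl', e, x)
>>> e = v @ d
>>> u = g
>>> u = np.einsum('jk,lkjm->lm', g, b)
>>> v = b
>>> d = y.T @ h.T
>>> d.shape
(13, 3)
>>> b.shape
(7, 3, 5, 29)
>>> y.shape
(5, 13)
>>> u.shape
(7, 29)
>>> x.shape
(7, 3, 5, 29)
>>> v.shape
(7, 3, 5, 29)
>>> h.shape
(3, 5)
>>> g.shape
(5, 3)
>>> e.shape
(7, 3, 5, 29)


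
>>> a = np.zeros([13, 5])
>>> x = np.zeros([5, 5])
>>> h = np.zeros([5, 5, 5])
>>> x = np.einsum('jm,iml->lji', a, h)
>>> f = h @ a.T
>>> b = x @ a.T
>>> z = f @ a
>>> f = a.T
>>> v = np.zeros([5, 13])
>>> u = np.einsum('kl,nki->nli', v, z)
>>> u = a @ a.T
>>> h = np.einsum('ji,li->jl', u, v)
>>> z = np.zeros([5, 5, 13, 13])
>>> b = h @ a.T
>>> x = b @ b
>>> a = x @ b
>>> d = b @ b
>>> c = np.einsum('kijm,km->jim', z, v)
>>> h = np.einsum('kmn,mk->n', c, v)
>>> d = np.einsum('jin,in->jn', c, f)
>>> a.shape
(13, 13)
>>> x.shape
(13, 13)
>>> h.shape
(13,)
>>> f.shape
(5, 13)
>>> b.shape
(13, 13)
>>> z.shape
(5, 5, 13, 13)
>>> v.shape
(5, 13)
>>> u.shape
(13, 13)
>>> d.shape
(13, 13)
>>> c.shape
(13, 5, 13)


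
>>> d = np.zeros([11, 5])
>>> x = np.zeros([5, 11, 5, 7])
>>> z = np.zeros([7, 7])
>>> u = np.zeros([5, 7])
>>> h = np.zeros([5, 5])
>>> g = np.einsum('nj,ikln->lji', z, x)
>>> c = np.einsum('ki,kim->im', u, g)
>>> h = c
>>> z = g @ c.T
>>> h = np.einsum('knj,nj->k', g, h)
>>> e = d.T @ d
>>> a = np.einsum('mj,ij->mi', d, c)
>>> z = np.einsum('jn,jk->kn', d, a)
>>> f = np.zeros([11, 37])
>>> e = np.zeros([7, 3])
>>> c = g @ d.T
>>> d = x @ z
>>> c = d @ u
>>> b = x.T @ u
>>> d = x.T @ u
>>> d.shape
(7, 5, 11, 7)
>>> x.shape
(5, 11, 5, 7)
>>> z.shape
(7, 5)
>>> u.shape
(5, 7)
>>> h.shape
(5,)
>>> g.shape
(5, 7, 5)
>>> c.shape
(5, 11, 5, 7)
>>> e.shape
(7, 3)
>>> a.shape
(11, 7)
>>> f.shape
(11, 37)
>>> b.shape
(7, 5, 11, 7)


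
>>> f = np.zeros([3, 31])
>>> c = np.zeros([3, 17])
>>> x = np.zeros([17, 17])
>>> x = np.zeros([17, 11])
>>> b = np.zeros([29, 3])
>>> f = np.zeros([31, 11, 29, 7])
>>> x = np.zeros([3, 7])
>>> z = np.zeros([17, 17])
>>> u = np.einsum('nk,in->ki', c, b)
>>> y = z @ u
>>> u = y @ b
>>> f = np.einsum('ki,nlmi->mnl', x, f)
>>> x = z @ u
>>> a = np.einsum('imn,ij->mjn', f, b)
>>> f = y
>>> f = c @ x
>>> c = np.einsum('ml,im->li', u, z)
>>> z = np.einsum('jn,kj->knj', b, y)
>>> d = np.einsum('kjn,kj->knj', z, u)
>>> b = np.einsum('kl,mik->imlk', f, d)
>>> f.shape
(3, 3)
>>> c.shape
(3, 17)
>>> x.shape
(17, 3)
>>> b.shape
(29, 17, 3, 3)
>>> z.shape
(17, 3, 29)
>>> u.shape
(17, 3)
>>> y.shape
(17, 29)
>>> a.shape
(31, 3, 11)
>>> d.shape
(17, 29, 3)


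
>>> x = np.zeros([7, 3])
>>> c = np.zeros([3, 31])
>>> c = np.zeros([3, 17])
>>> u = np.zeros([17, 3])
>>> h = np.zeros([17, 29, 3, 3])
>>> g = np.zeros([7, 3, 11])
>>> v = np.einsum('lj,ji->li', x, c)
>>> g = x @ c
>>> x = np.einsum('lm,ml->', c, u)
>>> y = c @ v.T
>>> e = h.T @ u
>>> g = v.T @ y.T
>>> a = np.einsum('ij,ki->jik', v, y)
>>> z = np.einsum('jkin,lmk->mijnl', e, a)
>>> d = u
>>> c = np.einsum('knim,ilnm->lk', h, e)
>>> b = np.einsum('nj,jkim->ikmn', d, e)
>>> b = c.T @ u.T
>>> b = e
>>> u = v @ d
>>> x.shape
()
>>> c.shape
(3, 17)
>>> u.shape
(7, 3)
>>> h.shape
(17, 29, 3, 3)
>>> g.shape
(17, 3)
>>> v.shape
(7, 17)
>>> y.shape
(3, 7)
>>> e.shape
(3, 3, 29, 3)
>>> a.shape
(17, 7, 3)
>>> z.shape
(7, 29, 3, 3, 17)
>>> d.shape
(17, 3)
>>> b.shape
(3, 3, 29, 3)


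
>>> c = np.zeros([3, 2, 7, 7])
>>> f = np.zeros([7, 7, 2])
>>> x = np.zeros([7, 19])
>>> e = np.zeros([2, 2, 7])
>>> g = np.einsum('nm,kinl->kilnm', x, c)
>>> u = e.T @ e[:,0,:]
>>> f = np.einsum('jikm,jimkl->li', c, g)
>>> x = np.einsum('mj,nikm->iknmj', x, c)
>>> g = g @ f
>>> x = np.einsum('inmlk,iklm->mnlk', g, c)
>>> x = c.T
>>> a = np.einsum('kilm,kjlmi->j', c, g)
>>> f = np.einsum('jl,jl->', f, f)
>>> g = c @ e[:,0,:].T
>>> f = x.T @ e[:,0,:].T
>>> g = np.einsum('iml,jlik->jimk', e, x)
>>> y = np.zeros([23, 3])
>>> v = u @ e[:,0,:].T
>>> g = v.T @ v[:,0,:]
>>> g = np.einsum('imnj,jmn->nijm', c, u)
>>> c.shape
(3, 2, 7, 7)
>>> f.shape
(3, 2, 7, 2)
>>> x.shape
(7, 7, 2, 3)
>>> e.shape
(2, 2, 7)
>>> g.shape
(7, 3, 7, 2)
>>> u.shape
(7, 2, 7)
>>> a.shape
(2,)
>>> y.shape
(23, 3)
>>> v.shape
(7, 2, 2)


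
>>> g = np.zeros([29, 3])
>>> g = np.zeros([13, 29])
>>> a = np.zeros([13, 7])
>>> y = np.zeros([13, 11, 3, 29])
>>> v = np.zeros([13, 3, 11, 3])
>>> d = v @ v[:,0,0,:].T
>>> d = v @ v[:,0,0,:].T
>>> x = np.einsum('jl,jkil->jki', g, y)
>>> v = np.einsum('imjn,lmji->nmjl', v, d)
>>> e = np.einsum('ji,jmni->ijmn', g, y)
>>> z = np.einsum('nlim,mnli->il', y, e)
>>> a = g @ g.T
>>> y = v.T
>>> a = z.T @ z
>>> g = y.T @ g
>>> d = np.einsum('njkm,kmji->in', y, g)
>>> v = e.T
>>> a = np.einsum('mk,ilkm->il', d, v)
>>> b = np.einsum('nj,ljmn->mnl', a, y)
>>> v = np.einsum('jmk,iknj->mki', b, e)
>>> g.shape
(3, 3, 11, 29)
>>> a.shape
(3, 11)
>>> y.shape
(13, 11, 3, 3)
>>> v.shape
(3, 13, 29)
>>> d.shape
(29, 13)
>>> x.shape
(13, 11, 3)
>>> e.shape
(29, 13, 11, 3)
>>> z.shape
(3, 11)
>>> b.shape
(3, 3, 13)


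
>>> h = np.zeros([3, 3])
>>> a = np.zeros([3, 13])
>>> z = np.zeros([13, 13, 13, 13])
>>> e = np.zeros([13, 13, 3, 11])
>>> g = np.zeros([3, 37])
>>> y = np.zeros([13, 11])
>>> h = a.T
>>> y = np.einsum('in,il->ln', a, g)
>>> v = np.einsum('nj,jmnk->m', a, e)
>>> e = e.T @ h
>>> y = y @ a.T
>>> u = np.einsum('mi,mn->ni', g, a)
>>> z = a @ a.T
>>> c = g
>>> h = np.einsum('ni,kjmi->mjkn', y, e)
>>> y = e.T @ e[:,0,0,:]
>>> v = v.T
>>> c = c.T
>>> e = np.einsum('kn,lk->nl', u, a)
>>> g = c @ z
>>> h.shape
(13, 3, 11, 37)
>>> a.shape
(3, 13)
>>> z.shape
(3, 3)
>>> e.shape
(37, 3)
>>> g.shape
(37, 3)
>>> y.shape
(3, 13, 3, 3)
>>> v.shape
(13,)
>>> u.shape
(13, 37)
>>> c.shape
(37, 3)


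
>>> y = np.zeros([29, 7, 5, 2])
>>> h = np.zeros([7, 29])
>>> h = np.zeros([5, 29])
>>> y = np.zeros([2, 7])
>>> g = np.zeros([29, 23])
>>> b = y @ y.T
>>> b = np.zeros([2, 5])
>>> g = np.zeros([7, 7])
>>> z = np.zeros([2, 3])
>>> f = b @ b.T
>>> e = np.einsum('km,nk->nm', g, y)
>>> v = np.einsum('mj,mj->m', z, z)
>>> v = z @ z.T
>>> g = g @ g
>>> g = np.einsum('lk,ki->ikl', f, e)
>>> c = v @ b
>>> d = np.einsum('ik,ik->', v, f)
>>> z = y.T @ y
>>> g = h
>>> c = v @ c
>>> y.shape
(2, 7)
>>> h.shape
(5, 29)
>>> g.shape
(5, 29)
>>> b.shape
(2, 5)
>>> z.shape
(7, 7)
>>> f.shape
(2, 2)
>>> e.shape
(2, 7)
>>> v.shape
(2, 2)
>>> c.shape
(2, 5)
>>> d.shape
()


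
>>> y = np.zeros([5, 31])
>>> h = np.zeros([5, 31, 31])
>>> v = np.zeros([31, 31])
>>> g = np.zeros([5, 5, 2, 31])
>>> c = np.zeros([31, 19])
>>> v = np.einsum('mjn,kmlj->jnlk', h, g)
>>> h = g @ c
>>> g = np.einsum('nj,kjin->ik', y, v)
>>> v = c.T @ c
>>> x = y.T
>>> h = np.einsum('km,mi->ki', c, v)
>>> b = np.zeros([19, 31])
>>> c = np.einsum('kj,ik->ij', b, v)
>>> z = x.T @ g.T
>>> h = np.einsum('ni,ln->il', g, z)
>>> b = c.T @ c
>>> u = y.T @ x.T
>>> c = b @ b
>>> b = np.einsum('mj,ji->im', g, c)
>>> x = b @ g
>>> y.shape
(5, 31)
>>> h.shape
(31, 5)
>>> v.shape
(19, 19)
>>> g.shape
(2, 31)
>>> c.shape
(31, 31)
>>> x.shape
(31, 31)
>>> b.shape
(31, 2)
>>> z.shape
(5, 2)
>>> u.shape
(31, 31)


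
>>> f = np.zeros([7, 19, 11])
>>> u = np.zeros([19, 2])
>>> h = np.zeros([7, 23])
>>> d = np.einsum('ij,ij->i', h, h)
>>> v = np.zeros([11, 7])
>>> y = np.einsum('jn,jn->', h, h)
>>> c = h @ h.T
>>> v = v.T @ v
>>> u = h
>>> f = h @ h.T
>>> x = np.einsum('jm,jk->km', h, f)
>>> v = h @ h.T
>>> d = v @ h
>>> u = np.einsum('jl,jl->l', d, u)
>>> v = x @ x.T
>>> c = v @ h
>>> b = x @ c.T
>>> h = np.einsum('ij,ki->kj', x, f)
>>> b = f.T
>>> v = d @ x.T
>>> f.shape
(7, 7)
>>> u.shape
(23,)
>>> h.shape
(7, 23)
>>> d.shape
(7, 23)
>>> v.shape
(7, 7)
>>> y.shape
()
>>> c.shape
(7, 23)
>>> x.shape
(7, 23)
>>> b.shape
(7, 7)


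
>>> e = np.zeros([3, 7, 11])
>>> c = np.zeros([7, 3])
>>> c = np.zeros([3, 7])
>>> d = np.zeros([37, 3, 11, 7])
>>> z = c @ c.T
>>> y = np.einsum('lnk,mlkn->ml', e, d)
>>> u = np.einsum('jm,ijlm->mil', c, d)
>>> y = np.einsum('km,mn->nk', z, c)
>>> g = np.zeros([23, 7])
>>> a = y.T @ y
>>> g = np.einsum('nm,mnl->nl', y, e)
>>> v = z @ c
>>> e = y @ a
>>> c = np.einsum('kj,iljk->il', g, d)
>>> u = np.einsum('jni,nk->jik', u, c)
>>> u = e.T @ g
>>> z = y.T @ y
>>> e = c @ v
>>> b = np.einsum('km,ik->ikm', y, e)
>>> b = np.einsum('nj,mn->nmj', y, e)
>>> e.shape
(37, 7)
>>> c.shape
(37, 3)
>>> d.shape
(37, 3, 11, 7)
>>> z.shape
(3, 3)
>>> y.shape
(7, 3)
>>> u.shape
(3, 11)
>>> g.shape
(7, 11)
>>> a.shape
(3, 3)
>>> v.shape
(3, 7)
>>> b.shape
(7, 37, 3)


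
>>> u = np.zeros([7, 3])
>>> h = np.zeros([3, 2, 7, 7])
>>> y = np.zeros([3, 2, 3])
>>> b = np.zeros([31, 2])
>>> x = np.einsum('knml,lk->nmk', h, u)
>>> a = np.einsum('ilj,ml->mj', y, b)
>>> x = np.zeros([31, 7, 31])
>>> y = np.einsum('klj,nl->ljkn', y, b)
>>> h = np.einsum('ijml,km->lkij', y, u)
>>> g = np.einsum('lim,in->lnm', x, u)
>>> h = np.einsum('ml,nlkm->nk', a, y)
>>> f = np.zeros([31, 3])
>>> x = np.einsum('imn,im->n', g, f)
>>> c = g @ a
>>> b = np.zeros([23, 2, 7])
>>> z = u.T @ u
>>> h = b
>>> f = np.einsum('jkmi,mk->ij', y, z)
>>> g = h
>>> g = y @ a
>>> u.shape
(7, 3)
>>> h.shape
(23, 2, 7)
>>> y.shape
(2, 3, 3, 31)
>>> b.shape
(23, 2, 7)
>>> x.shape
(31,)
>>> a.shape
(31, 3)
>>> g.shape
(2, 3, 3, 3)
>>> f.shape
(31, 2)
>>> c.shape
(31, 3, 3)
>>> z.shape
(3, 3)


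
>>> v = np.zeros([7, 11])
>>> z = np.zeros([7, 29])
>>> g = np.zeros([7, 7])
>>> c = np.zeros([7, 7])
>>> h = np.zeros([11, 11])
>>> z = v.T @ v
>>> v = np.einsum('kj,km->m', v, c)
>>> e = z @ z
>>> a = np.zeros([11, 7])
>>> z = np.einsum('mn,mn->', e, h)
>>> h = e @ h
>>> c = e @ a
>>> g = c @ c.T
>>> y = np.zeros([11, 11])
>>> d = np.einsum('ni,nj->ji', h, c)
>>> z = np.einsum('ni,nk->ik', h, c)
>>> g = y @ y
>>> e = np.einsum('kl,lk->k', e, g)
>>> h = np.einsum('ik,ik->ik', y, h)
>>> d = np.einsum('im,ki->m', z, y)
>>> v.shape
(7,)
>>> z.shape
(11, 7)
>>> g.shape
(11, 11)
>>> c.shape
(11, 7)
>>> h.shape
(11, 11)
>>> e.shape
(11,)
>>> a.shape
(11, 7)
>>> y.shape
(11, 11)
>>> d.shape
(7,)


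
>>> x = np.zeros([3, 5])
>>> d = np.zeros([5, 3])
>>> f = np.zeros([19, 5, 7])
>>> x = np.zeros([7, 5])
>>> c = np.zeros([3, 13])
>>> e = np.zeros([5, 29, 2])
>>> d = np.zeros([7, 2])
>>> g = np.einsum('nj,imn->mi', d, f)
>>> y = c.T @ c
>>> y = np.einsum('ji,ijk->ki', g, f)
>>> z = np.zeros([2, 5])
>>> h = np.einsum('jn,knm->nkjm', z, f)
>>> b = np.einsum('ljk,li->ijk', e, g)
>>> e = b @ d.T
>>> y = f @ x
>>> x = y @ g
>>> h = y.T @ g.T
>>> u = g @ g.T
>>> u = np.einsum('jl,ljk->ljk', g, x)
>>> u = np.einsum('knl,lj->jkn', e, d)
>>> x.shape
(19, 5, 19)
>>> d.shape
(7, 2)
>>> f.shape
(19, 5, 7)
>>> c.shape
(3, 13)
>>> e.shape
(19, 29, 7)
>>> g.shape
(5, 19)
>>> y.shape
(19, 5, 5)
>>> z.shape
(2, 5)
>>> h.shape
(5, 5, 5)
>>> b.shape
(19, 29, 2)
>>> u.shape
(2, 19, 29)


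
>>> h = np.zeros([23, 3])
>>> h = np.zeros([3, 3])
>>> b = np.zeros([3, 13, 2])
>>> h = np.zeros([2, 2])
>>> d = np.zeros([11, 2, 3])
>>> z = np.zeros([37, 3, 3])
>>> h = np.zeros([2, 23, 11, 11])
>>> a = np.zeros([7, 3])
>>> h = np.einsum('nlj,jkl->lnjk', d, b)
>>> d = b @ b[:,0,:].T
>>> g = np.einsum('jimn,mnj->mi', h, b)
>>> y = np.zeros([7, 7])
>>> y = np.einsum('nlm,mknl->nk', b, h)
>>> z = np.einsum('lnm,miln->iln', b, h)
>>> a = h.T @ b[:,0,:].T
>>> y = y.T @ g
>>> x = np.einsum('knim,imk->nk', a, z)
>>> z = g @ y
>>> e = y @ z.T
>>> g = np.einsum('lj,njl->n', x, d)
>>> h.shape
(2, 11, 3, 13)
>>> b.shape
(3, 13, 2)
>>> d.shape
(3, 13, 3)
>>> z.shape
(3, 11)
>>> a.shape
(13, 3, 11, 3)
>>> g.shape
(3,)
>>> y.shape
(11, 11)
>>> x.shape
(3, 13)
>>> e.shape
(11, 3)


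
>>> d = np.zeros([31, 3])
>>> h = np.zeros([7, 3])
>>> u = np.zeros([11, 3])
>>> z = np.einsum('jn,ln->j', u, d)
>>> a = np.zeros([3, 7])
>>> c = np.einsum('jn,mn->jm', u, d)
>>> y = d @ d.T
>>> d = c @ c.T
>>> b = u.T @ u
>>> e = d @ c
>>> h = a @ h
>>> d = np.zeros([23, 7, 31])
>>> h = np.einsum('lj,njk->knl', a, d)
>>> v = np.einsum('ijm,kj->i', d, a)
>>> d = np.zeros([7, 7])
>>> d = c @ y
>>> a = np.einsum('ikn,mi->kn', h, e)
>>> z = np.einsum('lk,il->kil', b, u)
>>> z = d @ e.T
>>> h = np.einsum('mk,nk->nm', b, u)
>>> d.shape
(11, 31)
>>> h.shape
(11, 3)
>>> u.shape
(11, 3)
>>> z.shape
(11, 11)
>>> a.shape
(23, 3)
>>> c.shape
(11, 31)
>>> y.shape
(31, 31)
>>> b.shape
(3, 3)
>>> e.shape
(11, 31)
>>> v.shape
(23,)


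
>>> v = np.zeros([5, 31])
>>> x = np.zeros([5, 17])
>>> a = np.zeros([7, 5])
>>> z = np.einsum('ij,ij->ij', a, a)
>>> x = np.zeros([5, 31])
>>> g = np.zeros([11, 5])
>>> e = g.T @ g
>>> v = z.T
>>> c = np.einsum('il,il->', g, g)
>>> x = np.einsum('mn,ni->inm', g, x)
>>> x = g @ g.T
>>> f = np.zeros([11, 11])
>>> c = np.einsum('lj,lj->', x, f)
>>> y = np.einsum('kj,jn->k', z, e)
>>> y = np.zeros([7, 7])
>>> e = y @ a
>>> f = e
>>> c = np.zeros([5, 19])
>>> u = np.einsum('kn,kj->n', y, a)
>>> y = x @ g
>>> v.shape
(5, 7)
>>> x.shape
(11, 11)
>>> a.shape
(7, 5)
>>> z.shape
(7, 5)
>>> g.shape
(11, 5)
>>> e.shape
(7, 5)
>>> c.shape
(5, 19)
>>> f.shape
(7, 5)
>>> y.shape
(11, 5)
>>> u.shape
(7,)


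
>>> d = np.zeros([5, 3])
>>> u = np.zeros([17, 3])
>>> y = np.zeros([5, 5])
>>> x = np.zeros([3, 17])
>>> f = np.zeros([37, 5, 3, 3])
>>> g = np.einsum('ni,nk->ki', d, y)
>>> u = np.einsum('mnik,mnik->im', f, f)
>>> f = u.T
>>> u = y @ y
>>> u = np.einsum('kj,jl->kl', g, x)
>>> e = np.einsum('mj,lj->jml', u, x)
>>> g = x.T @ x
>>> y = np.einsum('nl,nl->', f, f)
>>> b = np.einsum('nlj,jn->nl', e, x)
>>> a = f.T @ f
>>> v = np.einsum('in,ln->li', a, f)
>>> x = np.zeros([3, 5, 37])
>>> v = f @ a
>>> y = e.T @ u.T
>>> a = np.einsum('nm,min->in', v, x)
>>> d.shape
(5, 3)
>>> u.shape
(5, 17)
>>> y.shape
(3, 5, 5)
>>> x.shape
(3, 5, 37)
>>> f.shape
(37, 3)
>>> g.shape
(17, 17)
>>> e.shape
(17, 5, 3)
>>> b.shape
(17, 5)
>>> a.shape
(5, 37)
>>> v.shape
(37, 3)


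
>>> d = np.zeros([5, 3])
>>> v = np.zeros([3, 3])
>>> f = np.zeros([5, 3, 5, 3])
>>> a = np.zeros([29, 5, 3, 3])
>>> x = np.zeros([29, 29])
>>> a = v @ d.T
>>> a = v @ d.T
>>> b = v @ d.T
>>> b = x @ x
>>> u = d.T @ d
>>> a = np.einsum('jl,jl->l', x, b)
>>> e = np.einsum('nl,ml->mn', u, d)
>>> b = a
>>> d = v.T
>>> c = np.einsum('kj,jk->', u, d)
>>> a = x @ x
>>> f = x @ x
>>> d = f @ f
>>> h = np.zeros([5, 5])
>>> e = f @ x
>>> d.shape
(29, 29)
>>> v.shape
(3, 3)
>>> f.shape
(29, 29)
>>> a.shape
(29, 29)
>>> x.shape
(29, 29)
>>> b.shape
(29,)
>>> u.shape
(3, 3)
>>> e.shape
(29, 29)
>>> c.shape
()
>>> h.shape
(5, 5)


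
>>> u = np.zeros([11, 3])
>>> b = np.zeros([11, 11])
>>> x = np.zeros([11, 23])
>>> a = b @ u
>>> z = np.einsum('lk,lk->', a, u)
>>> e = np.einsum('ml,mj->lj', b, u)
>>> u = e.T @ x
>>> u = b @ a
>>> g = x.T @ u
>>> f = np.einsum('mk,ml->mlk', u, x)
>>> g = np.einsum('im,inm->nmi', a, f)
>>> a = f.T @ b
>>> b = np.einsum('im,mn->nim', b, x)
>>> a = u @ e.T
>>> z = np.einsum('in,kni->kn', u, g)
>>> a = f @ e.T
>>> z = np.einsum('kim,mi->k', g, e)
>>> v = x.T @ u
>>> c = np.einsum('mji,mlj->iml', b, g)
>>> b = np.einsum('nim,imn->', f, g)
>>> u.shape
(11, 3)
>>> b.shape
()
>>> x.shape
(11, 23)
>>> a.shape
(11, 23, 11)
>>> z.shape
(23,)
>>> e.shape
(11, 3)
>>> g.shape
(23, 3, 11)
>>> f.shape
(11, 23, 3)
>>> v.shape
(23, 3)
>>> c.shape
(11, 23, 3)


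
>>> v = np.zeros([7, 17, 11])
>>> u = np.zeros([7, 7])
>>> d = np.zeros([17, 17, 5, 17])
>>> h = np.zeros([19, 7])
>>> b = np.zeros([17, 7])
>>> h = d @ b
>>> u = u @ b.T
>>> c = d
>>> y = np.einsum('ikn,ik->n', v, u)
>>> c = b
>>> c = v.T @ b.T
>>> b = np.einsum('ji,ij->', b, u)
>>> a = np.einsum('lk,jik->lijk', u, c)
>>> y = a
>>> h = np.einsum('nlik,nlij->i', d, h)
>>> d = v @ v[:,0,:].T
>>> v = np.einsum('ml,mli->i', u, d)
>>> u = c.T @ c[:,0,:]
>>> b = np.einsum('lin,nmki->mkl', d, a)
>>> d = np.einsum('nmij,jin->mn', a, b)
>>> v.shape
(7,)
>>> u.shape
(17, 17, 17)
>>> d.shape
(17, 7)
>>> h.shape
(5,)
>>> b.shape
(17, 11, 7)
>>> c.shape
(11, 17, 17)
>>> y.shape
(7, 17, 11, 17)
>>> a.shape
(7, 17, 11, 17)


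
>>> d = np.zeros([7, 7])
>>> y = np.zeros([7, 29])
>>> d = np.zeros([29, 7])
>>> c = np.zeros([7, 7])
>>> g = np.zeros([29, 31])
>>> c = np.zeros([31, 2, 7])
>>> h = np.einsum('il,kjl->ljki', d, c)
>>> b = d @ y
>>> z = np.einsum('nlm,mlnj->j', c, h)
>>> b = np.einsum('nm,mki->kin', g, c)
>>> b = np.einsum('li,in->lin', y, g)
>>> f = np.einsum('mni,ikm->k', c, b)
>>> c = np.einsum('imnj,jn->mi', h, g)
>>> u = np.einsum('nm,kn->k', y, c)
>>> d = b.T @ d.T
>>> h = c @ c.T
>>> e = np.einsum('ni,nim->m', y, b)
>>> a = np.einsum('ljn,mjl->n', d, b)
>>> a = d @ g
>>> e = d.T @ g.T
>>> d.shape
(31, 29, 29)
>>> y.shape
(7, 29)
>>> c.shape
(2, 7)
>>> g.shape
(29, 31)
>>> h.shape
(2, 2)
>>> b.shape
(7, 29, 31)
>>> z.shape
(29,)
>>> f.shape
(29,)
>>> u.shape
(2,)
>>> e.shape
(29, 29, 29)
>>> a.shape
(31, 29, 31)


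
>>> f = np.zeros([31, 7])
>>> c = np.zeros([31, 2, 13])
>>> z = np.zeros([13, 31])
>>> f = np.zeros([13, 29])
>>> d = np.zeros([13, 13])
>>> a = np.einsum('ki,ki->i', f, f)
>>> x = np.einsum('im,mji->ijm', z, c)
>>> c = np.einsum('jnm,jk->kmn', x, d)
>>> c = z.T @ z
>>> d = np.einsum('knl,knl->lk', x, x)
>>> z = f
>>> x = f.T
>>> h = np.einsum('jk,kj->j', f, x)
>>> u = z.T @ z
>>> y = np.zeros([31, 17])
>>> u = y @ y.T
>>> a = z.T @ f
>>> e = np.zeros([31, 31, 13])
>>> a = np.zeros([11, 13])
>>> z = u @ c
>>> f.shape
(13, 29)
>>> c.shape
(31, 31)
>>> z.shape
(31, 31)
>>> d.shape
(31, 13)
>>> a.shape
(11, 13)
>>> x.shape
(29, 13)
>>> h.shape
(13,)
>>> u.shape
(31, 31)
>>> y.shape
(31, 17)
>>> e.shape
(31, 31, 13)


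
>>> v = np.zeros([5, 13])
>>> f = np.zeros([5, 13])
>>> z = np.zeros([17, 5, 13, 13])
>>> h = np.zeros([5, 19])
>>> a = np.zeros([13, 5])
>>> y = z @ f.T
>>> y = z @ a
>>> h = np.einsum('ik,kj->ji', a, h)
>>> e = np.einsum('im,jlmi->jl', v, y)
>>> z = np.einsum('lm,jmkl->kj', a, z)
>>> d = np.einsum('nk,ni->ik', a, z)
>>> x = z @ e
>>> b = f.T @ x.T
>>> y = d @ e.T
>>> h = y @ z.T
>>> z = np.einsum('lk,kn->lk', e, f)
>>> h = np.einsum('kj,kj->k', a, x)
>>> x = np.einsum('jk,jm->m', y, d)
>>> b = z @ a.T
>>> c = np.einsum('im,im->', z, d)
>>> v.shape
(5, 13)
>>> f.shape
(5, 13)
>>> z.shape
(17, 5)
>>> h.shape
(13,)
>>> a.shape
(13, 5)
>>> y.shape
(17, 17)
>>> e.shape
(17, 5)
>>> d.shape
(17, 5)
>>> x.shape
(5,)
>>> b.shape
(17, 13)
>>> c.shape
()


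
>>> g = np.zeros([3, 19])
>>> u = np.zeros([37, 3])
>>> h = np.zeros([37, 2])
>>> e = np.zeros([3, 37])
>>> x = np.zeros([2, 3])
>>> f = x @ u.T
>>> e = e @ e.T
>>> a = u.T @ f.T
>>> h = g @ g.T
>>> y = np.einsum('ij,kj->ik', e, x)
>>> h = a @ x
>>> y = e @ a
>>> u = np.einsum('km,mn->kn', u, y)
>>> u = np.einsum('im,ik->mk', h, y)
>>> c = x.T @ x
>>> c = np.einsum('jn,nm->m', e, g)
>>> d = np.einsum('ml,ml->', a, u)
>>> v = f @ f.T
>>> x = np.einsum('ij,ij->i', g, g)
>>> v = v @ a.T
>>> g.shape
(3, 19)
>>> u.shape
(3, 2)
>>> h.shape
(3, 3)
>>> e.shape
(3, 3)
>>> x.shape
(3,)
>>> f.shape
(2, 37)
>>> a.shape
(3, 2)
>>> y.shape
(3, 2)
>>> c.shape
(19,)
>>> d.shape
()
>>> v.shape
(2, 3)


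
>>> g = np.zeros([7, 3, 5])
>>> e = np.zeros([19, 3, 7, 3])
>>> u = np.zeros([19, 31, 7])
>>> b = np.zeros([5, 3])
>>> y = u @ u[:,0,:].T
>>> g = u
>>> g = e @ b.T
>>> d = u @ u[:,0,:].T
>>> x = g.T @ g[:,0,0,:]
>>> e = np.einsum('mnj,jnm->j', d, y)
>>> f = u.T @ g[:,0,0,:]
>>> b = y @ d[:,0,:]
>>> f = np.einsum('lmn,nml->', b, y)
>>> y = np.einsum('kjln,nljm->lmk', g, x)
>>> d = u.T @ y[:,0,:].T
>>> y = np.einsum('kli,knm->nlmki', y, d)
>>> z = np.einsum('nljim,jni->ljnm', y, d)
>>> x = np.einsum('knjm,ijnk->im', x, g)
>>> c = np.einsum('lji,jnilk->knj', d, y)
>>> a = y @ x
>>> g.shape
(19, 3, 7, 5)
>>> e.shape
(19,)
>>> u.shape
(19, 31, 7)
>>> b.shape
(19, 31, 19)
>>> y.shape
(31, 5, 7, 7, 19)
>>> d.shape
(7, 31, 7)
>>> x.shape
(19, 5)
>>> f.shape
()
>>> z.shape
(5, 7, 31, 19)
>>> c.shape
(19, 5, 31)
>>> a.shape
(31, 5, 7, 7, 5)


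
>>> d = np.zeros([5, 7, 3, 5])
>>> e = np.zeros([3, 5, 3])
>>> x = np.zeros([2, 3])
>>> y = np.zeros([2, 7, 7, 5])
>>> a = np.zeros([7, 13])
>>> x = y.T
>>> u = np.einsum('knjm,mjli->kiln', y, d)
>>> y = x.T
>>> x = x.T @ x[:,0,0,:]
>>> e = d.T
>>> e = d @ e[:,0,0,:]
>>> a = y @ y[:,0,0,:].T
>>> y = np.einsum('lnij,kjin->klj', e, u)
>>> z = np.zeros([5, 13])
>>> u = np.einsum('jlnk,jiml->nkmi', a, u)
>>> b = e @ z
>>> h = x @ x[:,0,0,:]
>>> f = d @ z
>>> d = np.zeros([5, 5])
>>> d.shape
(5, 5)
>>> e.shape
(5, 7, 3, 5)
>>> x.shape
(2, 7, 7, 2)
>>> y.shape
(2, 5, 5)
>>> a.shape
(2, 7, 7, 2)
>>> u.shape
(7, 2, 3, 5)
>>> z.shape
(5, 13)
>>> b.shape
(5, 7, 3, 13)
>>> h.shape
(2, 7, 7, 2)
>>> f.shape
(5, 7, 3, 13)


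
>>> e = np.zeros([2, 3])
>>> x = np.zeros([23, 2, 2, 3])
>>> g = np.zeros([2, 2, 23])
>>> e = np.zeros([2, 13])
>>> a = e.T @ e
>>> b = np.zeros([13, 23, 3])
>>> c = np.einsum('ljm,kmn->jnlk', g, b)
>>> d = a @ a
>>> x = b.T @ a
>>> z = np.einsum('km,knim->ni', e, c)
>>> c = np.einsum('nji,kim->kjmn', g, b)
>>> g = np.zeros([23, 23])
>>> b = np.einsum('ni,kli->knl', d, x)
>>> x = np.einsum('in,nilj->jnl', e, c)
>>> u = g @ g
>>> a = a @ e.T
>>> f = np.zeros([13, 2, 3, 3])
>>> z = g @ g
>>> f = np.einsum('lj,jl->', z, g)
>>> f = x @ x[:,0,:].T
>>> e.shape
(2, 13)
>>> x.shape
(2, 13, 3)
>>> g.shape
(23, 23)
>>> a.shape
(13, 2)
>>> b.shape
(3, 13, 23)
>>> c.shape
(13, 2, 3, 2)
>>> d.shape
(13, 13)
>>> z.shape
(23, 23)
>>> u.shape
(23, 23)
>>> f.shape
(2, 13, 2)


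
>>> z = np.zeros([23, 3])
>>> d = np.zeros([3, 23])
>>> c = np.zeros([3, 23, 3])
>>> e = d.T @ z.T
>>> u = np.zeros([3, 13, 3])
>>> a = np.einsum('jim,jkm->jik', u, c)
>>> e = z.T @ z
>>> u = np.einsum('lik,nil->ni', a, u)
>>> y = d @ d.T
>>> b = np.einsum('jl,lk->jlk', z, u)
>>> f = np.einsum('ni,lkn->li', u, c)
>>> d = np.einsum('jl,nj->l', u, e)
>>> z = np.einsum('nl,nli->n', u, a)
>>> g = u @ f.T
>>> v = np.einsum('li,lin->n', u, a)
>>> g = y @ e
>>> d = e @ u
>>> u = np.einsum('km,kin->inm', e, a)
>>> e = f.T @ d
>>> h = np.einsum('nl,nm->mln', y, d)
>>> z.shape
(3,)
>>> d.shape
(3, 13)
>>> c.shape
(3, 23, 3)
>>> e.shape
(13, 13)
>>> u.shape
(13, 23, 3)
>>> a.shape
(3, 13, 23)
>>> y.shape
(3, 3)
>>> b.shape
(23, 3, 13)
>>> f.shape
(3, 13)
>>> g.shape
(3, 3)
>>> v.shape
(23,)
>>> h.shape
(13, 3, 3)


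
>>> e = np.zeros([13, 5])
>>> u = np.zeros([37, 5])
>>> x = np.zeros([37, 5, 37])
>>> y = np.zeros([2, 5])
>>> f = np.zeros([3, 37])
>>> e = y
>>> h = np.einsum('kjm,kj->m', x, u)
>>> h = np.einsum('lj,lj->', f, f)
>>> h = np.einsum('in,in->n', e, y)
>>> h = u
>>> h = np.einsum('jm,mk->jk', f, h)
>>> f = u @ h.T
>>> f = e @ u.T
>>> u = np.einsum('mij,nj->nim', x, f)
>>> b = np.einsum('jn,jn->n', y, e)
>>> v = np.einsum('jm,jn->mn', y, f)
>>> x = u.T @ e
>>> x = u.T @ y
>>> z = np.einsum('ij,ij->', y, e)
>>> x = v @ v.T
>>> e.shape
(2, 5)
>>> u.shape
(2, 5, 37)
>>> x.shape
(5, 5)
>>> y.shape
(2, 5)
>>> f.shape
(2, 37)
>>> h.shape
(3, 5)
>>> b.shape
(5,)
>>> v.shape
(5, 37)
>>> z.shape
()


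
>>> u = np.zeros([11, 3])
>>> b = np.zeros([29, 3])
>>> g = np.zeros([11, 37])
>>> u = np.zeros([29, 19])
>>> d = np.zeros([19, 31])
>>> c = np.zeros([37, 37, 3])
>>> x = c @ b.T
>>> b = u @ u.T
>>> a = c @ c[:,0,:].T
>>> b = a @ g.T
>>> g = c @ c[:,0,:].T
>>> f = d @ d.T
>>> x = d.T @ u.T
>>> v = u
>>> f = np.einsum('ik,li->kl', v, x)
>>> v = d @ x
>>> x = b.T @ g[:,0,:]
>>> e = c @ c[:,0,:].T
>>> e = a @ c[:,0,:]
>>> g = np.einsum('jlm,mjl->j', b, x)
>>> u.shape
(29, 19)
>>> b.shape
(37, 37, 11)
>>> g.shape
(37,)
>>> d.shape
(19, 31)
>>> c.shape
(37, 37, 3)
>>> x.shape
(11, 37, 37)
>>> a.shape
(37, 37, 37)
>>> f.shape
(19, 31)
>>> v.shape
(19, 29)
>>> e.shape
(37, 37, 3)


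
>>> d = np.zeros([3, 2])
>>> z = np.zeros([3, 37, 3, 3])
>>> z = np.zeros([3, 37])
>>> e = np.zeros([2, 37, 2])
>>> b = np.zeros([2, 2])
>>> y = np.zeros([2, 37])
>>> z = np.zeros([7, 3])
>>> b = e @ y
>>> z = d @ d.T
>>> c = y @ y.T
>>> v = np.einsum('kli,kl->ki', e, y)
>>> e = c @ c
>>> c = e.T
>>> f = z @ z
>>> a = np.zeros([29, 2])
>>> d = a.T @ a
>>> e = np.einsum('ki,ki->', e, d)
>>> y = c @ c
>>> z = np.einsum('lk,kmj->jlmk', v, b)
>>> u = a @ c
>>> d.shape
(2, 2)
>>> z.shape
(37, 2, 37, 2)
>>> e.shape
()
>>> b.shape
(2, 37, 37)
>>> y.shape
(2, 2)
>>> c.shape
(2, 2)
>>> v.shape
(2, 2)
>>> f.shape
(3, 3)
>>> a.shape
(29, 2)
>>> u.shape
(29, 2)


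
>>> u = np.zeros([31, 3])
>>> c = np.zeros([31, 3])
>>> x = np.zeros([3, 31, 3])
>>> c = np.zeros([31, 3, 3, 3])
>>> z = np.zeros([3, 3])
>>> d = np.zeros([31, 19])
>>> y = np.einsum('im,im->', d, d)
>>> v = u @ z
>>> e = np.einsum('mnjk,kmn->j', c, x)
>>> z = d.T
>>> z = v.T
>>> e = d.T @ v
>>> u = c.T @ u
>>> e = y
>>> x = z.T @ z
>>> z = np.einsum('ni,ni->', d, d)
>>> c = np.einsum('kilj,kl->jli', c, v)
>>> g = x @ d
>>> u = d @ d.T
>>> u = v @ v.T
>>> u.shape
(31, 31)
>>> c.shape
(3, 3, 3)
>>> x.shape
(31, 31)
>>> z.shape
()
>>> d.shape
(31, 19)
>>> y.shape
()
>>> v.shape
(31, 3)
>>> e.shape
()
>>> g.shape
(31, 19)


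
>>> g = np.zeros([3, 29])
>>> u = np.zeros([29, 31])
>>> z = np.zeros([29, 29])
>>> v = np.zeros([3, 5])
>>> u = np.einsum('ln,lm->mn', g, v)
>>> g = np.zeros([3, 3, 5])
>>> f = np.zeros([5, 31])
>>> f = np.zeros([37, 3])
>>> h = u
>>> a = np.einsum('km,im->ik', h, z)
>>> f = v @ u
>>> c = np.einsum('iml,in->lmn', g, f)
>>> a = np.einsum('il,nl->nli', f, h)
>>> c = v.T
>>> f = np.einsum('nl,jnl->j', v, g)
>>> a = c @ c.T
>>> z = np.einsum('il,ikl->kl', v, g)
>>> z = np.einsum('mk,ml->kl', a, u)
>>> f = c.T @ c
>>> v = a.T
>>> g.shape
(3, 3, 5)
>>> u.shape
(5, 29)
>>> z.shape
(5, 29)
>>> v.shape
(5, 5)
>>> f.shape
(3, 3)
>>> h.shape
(5, 29)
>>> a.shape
(5, 5)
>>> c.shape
(5, 3)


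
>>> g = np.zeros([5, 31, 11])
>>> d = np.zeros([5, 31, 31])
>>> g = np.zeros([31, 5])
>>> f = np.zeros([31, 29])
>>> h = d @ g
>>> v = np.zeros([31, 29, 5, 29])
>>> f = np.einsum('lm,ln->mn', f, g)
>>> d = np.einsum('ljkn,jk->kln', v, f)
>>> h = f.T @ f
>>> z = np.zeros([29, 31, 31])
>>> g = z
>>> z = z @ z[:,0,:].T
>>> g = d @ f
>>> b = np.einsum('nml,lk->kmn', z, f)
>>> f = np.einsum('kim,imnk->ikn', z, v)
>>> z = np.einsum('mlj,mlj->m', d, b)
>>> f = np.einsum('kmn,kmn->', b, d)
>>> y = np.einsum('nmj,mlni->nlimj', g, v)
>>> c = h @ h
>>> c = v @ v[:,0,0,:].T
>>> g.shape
(5, 31, 5)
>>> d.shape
(5, 31, 29)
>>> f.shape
()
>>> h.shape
(5, 5)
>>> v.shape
(31, 29, 5, 29)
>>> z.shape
(5,)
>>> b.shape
(5, 31, 29)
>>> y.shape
(5, 29, 29, 31, 5)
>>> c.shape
(31, 29, 5, 31)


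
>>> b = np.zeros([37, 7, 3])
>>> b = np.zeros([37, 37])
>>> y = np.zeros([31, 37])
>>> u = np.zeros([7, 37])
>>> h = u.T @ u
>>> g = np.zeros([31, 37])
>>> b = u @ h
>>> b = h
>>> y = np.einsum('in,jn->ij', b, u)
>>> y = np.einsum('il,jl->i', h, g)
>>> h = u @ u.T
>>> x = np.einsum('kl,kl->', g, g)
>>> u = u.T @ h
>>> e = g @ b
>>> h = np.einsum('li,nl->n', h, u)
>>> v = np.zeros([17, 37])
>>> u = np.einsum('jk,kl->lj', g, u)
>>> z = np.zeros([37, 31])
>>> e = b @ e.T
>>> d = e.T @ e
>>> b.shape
(37, 37)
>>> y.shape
(37,)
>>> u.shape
(7, 31)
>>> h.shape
(37,)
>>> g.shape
(31, 37)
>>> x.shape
()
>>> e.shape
(37, 31)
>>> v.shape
(17, 37)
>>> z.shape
(37, 31)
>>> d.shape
(31, 31)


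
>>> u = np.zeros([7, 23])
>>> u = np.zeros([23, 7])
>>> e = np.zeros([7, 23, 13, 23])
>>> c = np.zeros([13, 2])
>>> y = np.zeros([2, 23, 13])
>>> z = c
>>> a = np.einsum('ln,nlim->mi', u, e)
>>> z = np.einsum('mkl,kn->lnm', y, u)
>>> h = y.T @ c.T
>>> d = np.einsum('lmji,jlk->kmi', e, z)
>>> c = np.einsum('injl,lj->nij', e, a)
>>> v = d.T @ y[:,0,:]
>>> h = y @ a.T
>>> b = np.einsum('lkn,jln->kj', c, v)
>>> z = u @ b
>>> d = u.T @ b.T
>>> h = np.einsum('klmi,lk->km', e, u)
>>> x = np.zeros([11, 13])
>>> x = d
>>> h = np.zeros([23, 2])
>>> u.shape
(23, 7)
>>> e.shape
(7, 23, 13, 23)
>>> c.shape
(23, 7, 13)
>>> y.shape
(2, 23, 13)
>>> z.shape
(23, 23)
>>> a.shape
(23, 13)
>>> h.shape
(23, 2)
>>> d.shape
(7, 7)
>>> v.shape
(23, 23, 13)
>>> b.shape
(7, 23)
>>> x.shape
(7, 7)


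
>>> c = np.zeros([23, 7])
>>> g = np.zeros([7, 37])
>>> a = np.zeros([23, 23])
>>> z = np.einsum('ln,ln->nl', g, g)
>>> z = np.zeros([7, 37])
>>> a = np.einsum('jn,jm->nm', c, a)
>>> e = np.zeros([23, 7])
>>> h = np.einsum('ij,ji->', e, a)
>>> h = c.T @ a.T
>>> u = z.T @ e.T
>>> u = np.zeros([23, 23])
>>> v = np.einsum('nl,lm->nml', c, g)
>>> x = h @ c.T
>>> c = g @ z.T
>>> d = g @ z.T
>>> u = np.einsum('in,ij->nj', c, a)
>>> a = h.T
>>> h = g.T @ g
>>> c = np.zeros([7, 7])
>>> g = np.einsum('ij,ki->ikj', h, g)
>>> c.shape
(7, 7)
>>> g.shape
(37, 7, 37)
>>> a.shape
(7, 7)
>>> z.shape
(7, 37)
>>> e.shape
(23, 7)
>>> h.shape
(37, 37)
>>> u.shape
(7, 23)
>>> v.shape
(23, 37, 7)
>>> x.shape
(7, 23)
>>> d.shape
(7, 7)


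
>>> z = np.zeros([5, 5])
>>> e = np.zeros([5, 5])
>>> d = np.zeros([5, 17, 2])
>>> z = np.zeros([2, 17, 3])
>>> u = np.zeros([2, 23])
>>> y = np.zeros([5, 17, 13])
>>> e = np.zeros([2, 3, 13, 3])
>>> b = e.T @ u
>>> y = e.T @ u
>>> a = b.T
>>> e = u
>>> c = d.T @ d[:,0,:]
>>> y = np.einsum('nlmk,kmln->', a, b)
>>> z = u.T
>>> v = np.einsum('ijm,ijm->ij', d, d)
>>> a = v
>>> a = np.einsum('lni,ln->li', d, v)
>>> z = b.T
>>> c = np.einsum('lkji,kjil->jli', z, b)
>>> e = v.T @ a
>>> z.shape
(23, 3, 13, 3)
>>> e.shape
(17, 2)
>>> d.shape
(5, 17, 2)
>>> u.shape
(2, 23)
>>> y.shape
()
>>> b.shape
(3, 13, 3, 23)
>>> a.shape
(5, 2)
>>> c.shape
(13, 23, 3)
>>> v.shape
(5, 17)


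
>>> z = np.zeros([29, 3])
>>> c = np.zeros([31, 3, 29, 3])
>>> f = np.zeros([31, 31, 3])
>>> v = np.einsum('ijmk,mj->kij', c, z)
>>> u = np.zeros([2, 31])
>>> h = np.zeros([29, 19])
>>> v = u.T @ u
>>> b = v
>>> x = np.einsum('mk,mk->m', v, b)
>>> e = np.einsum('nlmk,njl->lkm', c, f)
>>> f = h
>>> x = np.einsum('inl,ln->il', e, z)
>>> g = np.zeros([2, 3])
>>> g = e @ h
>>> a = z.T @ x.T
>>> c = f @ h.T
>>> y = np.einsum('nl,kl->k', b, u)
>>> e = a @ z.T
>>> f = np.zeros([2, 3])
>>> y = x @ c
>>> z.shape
(29, 3)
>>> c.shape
(29, 29)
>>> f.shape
(2, 3)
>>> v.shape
(31, 31)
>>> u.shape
(2, 31)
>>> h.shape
(29, 19)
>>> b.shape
(31, 31)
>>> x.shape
(3, 29)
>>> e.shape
(3, 29)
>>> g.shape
(3, 3, 19)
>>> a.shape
(3, 3)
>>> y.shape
(3, 29)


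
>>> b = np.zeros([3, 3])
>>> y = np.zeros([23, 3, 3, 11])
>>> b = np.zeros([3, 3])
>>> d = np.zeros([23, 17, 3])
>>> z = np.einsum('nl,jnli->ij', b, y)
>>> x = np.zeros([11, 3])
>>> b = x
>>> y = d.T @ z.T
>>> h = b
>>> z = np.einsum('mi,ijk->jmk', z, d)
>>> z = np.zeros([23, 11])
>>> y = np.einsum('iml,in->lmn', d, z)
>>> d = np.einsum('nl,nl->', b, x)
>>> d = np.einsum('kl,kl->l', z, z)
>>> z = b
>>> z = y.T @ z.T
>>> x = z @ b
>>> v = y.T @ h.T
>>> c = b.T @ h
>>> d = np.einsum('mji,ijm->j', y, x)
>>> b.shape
(11, 3)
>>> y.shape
(3, 17, 11)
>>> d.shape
(17,)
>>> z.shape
(11, 17, 11)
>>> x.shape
(11, 17, 3)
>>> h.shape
(11, 3)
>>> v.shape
(11, 17, 11)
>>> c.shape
(3, 3)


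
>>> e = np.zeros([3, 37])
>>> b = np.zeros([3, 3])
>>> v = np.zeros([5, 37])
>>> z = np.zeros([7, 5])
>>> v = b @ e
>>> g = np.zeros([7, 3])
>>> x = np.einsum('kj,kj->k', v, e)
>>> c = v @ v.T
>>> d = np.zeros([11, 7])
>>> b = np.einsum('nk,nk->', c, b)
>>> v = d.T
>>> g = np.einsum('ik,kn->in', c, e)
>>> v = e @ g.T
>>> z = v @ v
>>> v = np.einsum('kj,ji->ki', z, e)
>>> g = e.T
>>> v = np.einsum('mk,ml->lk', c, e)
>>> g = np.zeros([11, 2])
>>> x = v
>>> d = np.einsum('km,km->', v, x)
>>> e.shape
(3, 37)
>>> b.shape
()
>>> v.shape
(37, 3)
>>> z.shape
(3, 3)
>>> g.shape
(11, 2)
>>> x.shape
(37, 3)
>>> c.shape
(3, 3)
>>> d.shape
()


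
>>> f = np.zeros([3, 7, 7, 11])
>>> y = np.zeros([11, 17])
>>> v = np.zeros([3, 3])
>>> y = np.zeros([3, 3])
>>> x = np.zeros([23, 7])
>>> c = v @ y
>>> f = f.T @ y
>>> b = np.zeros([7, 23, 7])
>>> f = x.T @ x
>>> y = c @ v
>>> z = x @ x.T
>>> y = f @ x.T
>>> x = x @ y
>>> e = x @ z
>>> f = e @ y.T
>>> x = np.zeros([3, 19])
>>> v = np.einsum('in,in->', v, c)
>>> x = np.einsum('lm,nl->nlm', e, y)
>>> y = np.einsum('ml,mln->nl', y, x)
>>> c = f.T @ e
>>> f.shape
(23, 7)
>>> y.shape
(23, 23)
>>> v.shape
()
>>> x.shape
(7, 23, 23)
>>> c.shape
(7, 23)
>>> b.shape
(7, 23, 7)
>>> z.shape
(23, 23)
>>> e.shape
(23, 23)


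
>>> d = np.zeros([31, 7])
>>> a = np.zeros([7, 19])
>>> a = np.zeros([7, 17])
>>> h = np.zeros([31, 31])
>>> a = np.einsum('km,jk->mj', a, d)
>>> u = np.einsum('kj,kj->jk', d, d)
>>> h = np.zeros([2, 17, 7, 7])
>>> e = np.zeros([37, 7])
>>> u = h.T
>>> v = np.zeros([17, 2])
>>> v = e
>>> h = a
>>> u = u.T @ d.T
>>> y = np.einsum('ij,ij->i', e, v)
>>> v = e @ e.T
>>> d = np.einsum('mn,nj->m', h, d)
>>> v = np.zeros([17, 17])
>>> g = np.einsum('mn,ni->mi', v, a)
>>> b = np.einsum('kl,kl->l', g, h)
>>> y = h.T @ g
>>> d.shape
(17,)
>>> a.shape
(17, 31)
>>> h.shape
(17, 31)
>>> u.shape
(2, 17, 7, 31)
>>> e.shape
(37, 7)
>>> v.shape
(17, 17)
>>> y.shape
(31, 31)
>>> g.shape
(17, 31)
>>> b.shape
(31,)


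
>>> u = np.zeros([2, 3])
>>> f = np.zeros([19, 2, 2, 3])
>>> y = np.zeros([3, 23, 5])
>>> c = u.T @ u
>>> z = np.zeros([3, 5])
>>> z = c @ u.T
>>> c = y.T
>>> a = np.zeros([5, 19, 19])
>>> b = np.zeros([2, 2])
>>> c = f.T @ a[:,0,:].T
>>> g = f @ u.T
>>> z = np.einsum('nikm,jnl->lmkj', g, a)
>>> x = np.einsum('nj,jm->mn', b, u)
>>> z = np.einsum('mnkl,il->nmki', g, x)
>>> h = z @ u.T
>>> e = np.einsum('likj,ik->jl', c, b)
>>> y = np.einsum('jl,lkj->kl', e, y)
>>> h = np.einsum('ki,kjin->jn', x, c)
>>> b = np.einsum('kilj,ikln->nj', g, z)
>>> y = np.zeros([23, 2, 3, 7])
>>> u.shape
(2, 3)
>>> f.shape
(19, 2, 2, 3)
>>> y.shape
(23, 2, 3, 7)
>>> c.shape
(3, 2, 2, 5)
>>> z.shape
(2, 19, 2, 3)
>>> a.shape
(5, 19, 19)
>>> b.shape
(3, 2)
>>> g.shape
(19, 2, 2, 2)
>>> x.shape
(3, 2)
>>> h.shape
(2, 5)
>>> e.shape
(5, 3)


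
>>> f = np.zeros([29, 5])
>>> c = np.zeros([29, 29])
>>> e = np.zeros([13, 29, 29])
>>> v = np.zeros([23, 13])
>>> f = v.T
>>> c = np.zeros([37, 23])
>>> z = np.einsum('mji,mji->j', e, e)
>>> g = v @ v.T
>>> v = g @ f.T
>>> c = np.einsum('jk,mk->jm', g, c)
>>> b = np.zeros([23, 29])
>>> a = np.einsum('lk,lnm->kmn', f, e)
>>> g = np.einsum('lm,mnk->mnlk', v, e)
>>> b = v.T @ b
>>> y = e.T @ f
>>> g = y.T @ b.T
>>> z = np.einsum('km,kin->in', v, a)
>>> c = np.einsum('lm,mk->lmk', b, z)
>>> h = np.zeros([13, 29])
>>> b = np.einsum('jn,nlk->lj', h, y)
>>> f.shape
(13, 23)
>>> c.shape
(13, 29, 29)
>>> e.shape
(13, 29, 29)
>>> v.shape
(23, 13)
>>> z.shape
(29, 29)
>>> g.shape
(23, 29, 13)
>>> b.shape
(29, 13)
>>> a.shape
(23, 29, 29)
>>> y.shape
(29, 29, 23)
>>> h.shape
(13, 29)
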